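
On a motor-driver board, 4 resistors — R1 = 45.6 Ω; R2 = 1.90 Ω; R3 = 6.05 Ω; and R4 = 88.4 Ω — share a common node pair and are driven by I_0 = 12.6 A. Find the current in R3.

I ≈ 2.87 A

Total conductance ΣG = 1/45.6 + 1/1.90 + 1/6.05 + 1/88.4 = 0.7248 (units of 1/Ω).
Current divider: I(R3) = I_0 · G_k/ΣG = 12.6 × (0.1653/0.7248) = 12.6 × 0.2280 = 2.873 A.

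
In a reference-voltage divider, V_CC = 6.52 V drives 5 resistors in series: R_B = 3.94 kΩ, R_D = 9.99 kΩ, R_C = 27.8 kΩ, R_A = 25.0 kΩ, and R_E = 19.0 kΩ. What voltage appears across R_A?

Total series resistance ΣR = 3.94 + 9.99 + 27.8 + 25.0 + 19.0 = 85.73 kΩ.
Voltage divider: V = V_CC · (25.00 / 85.73) = 6.52 × 0.2916 = 1.901 V.

V ≈ 1.90 V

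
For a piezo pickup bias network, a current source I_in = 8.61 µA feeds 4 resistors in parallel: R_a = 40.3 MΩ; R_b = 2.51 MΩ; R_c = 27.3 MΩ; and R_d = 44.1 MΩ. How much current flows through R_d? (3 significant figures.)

I ≈ 0.405 µA

Conductances: ΣG = 1/40.3 + 1/2.51 + 1/27.3 + 1/44.1 = 0.4825 (1/MΩ).
Current divider: I(R_d) = I_in · G_k/ΣG = 8.61 × (0.02268/0.4825) = 8.61 × 0.04699 = 0.4046 µA.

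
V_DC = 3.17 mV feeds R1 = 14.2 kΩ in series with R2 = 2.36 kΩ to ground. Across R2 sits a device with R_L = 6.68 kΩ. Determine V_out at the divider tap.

V_out ≈ 0.347 mV

R2 ‖ R_L = (2.36 × 6.68)/(2.36 + 6.68) = 1.744 kΩ.
Then V_out = V_DC · R2'/(R1 + R2') = 3.17 × 1.744/15.94 = 0.3467 mV.
(Unloaded it would be 0.452 mV; the load pulls it down.)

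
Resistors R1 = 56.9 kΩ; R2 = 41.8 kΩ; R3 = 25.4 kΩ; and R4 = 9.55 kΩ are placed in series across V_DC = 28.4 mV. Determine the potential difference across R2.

V ≈ 8.88 mV

ΣR = 56.9 + 41.8 + 25.4 + 9.55 = 133.7 kΩ.
Voltage divider: V = V_DC · (41.80 / 133.7) = 28.4 × 0.3128 = 8.882 mV.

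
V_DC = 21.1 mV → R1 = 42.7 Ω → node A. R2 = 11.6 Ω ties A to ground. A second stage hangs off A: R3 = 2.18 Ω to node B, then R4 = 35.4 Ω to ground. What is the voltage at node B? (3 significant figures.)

V_B ≈ 3.42 mV

The second stage (R3 + R4 = 37.58 Ω) loads node A in parallel with R2.
Effective lower resistance at A: R2 ‖ 37.58 = 8.864 Ω.
So V_A = 21.1 × 0.1719 = 3.627 mV.
Then the unloaded second divider: V_B = V_A × R4/(R3+R4) = 3.627 × 0.9420 = 3.417 mV.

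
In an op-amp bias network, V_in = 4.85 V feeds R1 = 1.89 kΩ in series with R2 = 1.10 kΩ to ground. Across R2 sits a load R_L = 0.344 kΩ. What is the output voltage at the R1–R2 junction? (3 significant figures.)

V_out ≈ 0.591 V

The load sits in parallel with R2, giving an effective lower resistance R2' = R2·R_L/(R2+R_L) = 0.2620 kΩ.
Now apply the divider: V_out = 4.85 × 0.1218 = 0.5906 V.
(Unloaded it would be 1.78 V; the load pulls it down.)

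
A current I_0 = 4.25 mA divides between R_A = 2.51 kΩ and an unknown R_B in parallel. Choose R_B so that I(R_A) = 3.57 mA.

The fraction through R_A equals R_B/(R_A+R_B).
With f = 0.8400, R_B = R_A · f/(1−f) = 2.51 × 5.250 = 13.18 kΩ.

R_B ≈ 13.2 kΩ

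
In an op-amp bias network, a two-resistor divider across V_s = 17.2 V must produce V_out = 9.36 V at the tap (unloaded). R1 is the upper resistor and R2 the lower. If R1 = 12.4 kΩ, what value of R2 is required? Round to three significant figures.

The divider ratio is R2/(R1+R2) = 9.36/17.2 = 0.5442.
Rearranging, R2 = R1·k/(1−k) = 12.4 × 1.194 = 14.80 kΩ.

R2 ≈ 14.8 kΩ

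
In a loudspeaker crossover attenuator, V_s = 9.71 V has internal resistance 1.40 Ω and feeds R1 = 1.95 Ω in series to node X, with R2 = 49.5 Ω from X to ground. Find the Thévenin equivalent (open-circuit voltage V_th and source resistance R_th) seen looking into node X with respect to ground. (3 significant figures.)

R1' = 1.40 + 1.95 = 3.350 Ω (source resistance + R1).
V_th is the unloaded tap voltage: V_s · R2/(R1'+R2) = 9.71 × 0.9366 = 9.095 V.
With V_s suppressed (replaced by a short), R_th = R1' ‖ R2 = (3.350 × 49.5)/(3.350 + 49.5) = 3.138 Ω.

V_th ≈ 9.09 V, R_th ≈ 3.14 Ω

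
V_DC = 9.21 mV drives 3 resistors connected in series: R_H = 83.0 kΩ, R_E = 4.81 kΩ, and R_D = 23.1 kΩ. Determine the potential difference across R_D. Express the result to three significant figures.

V ≈ 1.92 mV

ΣR = 83.0 + 4.81 + 23.1 = 110.9 kΩ.
By the voltage-divider rule, V = 9.21 × 23.10/110.9 = 1.918 mV.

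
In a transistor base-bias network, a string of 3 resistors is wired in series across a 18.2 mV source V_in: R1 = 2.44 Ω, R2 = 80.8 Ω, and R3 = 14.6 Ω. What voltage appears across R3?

Series total: ΣR = 2.44 + 80.8 + 14.6 = 97.84 Ω.
By the voltage-divider rule, V = 18.2 × 14.60/97.84 = 2.716 mV.

V ≈ 2.72 mV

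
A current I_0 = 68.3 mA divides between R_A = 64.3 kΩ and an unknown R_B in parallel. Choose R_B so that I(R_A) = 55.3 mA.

In a two-way split, I_A/I_0 = R_B/(R_A + R_B).
With f = 0.8097, R_B = R_A · f/(1−f) = 64.3 × 4.254 = 273.5 kΩ.

R_B ≈ 274 kΩ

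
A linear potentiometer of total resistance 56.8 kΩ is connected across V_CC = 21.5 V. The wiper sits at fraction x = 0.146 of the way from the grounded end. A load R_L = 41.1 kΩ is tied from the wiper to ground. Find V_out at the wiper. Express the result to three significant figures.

V_out ≈ 2.68 V

Split the track: R_lower = x·R_p = 8.293 kΩ, R_upper = (1−x)·R_p = 48.51 kΩ.
R_L loads the lower segment: effective lower R = 6.900 kΩ.
V_out = 21.5 × 6.900/(48.51 + 6.900) = 2.678 V.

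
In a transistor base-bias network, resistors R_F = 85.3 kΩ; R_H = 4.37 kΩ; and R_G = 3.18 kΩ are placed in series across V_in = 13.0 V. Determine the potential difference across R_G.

V ≈ 0.445 V

ΣR = 85.3 + 4.37 + 3.18 = 92.85 kΩ.
By the voltage-divider rule, V = 13.0 × 3.180/92.85 = 0.4452 V.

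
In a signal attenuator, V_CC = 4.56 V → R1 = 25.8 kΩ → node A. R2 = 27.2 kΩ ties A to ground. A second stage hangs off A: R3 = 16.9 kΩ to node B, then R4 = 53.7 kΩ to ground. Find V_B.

The second stage (R3 + R4 = 70.60 kΩ) loads node A in parallel with R2.
R2 ‖ (R3+R4) = 19.64 kΩ.
So V_A = 4.56 × 0.4322 = 1.971 V.
V_B = V_A × 0.7606 = 1.499 V.

V_B ≈ 1.50 V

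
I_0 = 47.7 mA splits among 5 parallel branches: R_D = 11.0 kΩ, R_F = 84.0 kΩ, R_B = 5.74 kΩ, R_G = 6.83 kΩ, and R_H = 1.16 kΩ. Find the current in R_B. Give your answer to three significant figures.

I ≈ 6.46 mA

ΣG = 1/11.0 + 1/84.0 + 1/5.74 + 1/6.83 + 1/1.16 = 1.286.
R_B takes the fraction G_k/ΣG = 0.1742/1.286 = 0.1355, so I = 47.7 × 0.1355 = 6.464 mA.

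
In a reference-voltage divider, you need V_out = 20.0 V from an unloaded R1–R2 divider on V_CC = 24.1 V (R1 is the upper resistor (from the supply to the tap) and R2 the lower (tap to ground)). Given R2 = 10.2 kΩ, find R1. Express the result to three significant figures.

R1 ≈ 2.09 kΩ

V_out/V_CC = R2/(R1+R2) = 0.8299.
Rearranging, R1 = R2·(1−k)/k = 10.2 × 0.2050 = 2.091 kΩ.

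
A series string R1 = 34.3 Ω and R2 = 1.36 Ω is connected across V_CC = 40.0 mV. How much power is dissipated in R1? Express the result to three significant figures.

P ≈ 43.2 µW

Series current I = V_CC/ΣR = 40.0/35.66 = 1.122 mA.
P = I²R = 1.258 × 34.3 = 43.16 µW.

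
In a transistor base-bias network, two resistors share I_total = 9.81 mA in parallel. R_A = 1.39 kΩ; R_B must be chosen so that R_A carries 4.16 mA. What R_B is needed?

Two-branch current divider: I_A = I_total · R_B/(R_A + R_B).
With f = 0.4241, R_B = R_A · f/(1−f) = 1.39 × 0.7363 = 1.023 kΩ.

R_B ≈ 1.02 kΩ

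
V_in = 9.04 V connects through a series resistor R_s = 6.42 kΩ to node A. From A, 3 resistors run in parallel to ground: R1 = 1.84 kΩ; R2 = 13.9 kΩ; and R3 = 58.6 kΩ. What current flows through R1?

Combine the parallel branches: R_p = (1/1.84 + 1/13.9 + 1/58.6)⁻¹ = 1.581 kΩ.
V_A by voltage divider: V_A = 9.04 × 1.581/(6.42 + 1.581) = 1.786 V.
Branch current I = V_A/R1 = 1.786/1.84 = 0.9709 mA.

I ≈ 0.971 mA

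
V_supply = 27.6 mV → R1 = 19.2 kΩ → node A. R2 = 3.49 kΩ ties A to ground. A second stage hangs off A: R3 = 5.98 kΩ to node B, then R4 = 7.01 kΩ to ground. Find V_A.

Looking into the second stage from A: R3 + R4 = 12.99 kΩ appears in parallel with R2.
Effective lower resistance at A: R2 ‖ 12.99 = 2.751 kΩ.
So V_A = 27.6 × 0.1253 = 3.459 mV.

V_A ≈ 3.46 mV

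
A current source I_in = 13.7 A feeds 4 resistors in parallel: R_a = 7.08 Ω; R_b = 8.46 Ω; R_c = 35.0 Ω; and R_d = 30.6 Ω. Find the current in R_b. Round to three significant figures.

I ≈ 5.05 A

ΣG = 1/7.08 + 1/8.46 + 1/35.0 + 1/30.6 = 0.3207.
Current divider: I(R_b) = I_in · G_k/ΣG = 13.7 × (0.1182/0.3207) = 13.7 × 0.3686 = 5.050 A.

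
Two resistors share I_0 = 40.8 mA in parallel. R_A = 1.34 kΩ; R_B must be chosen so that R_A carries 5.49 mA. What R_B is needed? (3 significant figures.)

The fraction through R_A equals R_B/(R_A+R_B).
5.49/40.8 = R_B/(R_A + R_B) → R_B = R_A · (0.1346)/(1 − 0.1346) = 1.34 × 0.1555 = 0.2083 kΩ.

R_B ≈ 0.208 kΩ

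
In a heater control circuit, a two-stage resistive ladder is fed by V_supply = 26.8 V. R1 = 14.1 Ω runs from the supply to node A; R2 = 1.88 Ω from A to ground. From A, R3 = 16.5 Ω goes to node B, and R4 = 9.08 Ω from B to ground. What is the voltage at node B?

V_B ≈ 1.05 V

The second stage (R3 + R4 = 25.58 Ω) loads node A in parallel with R2.
Effective lower resistance at A: R2 ‖ 25.58 = 1.751 Ω.
First divider: V_A = V_supply · 1.751/(14.1 + 1.751) = 2.961 V.
Then the unloaded second divider: V_B = V_A × R4/(R3+R4) = 2.961 × 0.3550 = 1.051 V.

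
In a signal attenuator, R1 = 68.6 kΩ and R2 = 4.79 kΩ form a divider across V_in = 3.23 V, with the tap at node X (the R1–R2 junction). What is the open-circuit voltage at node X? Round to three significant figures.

V_th is the unloaded tap voltage: V_in · R2/(R1+R2) = 3.23 × 0.06527 = 0.2108 V.

V_th ≈ 0.211 V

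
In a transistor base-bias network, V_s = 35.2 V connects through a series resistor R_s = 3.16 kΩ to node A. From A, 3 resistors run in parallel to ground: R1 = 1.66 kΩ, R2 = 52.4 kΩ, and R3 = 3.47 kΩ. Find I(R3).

I ≈ 2.62 mA

Parallel bank: R_p = 1/(1/1.66 + 1/52.4 + 1/3.47) = 1.099 kΩ.
Node voltage V_A = V_s · R_p/(R_s + R_p) = 35.2 × 0.2581 = 9.085 V.
I(R3) = V_A / R3 = 9.085/3.47 = 2.618 mA.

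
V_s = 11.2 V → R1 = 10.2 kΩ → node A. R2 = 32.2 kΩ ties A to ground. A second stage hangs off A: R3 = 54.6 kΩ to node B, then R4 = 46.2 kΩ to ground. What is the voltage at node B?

V_B ≈ 3.62 V

Looking into the second stage from A: R3 + R4 = 100.8 kΩ appears in parallel with R2.
R2 ‖ (R3+R4) = 24.40 kΩ.
So V_A = 11.2 × 0.7052 = 7.899 V.
V_B = V_A × 0.4583 = 3.620 V.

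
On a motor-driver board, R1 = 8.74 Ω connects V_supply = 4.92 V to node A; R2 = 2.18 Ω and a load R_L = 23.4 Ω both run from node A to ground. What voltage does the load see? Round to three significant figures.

R2 ‖ R_L = (2.18 × 23.4)/(2.18 + 23.4) = 1.994 Ω.
Voltage divider with the loaded lower leg: V_out = 4.92 × 1.994/(8.74 + 1.994) = 4.92 × 0.1858 = 0.9140 V.
(Unloaded it would be 0.982 V; the load pulls it down.)

V_out ≈ 0.914 V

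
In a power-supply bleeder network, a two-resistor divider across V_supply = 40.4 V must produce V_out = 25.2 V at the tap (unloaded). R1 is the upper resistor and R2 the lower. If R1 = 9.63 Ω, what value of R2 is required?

Required fraction k = V_out/V_supply = 0.6238.
So R2 = R1 · V_out/(V_supply − V_out) = 9.63 × 25.2/(40.4 − 25.2) = 9.63 × 1.658 = 15.97 Ω.

R2 ≈ 16.0 Ω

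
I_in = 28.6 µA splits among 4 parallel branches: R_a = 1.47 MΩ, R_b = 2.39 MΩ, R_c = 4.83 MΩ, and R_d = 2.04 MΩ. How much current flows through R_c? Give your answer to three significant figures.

I ≈ 3.30 µA

Total conductance ΣG = 1/1.47 + 1/2.39 + 1/4.83 + 1/2.04 = 1.796 (units of 1/MΩ).
By the current-divider rule, I = I_in · G_k/ΣG = 28.6 × 0.1153 = 3.297 µA.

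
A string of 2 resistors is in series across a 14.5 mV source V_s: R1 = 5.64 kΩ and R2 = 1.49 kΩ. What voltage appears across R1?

ΣR = 5.64 + 1.49 = 7.130 kΩ.
V = V_s · R/ΣR = 14.5 × 0.7910 = 11.47 mV.

V ≈ 11.5 mV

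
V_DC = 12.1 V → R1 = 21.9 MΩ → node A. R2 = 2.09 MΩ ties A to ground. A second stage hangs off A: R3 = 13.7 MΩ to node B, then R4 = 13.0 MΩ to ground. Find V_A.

V_A ≈ 0.984 V

Node A sees R2 in parallel with the series input of stage 2, R3 + R4 = 26.70 MΩ.
Effective lower resistance at A: R2 ‖ 26.70 = 1.938 MΩ.
V_A = 12.1 × 1.938/(21.9 + 1.938) = 0.9838 V.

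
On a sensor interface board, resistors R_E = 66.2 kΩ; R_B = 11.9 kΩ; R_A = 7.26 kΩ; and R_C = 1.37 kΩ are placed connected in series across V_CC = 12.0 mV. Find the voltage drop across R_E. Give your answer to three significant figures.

ΣR = 66.2 + 11.9 + 7.26 + 1.37 = 86.73 kΩ.
By the voltage-divider rule, V = 12.0 × 66.20/86.73 = 9.159 mV.

V ≈ 9.16 mV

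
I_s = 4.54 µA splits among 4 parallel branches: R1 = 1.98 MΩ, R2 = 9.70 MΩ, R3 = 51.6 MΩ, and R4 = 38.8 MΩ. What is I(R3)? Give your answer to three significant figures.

Total conductance ΣG = 1/1.98 + 1/9.70 + 1/51.6 + 1/38.8 = 0.6533 (units of 1/MΩ).
R3 takes the fraction G_k/ΣG = 0.01938/0.6533 = 0.02966, so I = 4.54 × 0.02966 = 0.1347 µA.

I ≈ 0.135 µA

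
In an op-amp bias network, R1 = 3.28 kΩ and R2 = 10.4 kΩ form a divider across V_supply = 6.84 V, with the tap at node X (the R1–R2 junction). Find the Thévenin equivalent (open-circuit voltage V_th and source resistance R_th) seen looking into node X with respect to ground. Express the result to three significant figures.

V_th ≈ 5.20 V, R_th ≈ 2.49 kΩ

With X open, the divider is unloaded: V_th = 6.84 × 10.4/13.68 = 5.200 V.
Looking into X with the source shorted: R_th = R1·R2/(R1+R2) = 3.280 × 10.4/13.68 = 2.494 kΩ.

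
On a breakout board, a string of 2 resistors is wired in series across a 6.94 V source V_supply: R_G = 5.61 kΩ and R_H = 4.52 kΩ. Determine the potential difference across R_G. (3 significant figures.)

V ≈ 3.84 V

Series total: ΣR = 5.61 + 4.52 = 10.13 kΩ.
Voltage divider: V = V_supply · (5.610 / 10.13) = 6.94 × 0.5538 = 3.843 V.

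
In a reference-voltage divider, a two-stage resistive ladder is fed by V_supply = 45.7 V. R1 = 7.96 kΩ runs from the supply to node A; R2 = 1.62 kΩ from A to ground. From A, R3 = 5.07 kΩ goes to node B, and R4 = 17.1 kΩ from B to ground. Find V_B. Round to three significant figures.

V_B ≈ 5.62 V

The second stage (R3 + R4 = 22.17 kΩ) loads node A in parallel with R2.
Effective lower resistance at A: R2 ‖ 22.17 = 1.510 kΩ.
First divider: V_A = V_supply · 1.510/(7.96 + 1.510) = 7.286 V.
Then the unloaded second divider: V_B = V_A × R4/(R3+R4) = 7.286 × 0.7713 = 5.619 V.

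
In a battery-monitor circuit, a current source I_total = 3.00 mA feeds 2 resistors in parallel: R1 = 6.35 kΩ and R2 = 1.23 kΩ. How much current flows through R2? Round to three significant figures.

Two-branch current divider: I_k = I_total · R_other/(R_1 + R_2).
So I = 3.00 × 6.35/7.580 = 2.513 mA.

I ≈ 2.51 mA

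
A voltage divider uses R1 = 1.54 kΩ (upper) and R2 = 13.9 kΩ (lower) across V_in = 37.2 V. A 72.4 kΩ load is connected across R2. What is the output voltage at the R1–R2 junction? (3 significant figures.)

V_out ≈ 32.9 V

R2 ‖ R_L = (13.9 × 72.4)/(13.9 + 72.4) = 11.66 kΩ.
Now apply the divider: V_out = 37.2 × 0.8833 = 32.86 V.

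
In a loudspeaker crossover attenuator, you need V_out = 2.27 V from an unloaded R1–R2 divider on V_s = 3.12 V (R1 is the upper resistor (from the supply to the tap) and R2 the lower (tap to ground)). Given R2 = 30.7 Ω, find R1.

R1 ≈ 11.5 Ω

Required fraction k = V_out/V_s = 0.7276.
So R1 = R2 · (V_s/V_out − 1) = 30.7 × (3.12/2.27 − 1) = 30.7 × 0.3744 = 11.50 Ω.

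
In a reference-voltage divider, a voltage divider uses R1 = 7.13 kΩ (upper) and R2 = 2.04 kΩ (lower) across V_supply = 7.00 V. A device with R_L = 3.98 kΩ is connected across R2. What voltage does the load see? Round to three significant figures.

V_out ≈ 1.11 V

The load sits in parallel with R2, giving an effective lower resistance R2' = R2·R_L/(R2+R_L) = 1.349 kΩ.
Voltage divider with the loaded lower leg: V_out = 7.00 × 1.349/(7.13 + 1.349) = 7.00 × 0.1591 = 1.113 V.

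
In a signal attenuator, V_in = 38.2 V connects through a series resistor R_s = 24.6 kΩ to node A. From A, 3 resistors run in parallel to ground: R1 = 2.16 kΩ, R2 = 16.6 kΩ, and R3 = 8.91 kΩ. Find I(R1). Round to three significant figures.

I ≈ 1.06 mA

Combine the parallel branches: R_p = (1/2.16 + 1/16.6 + 1/8.91)⁻¹ = 1.574 kΩ.
V_A by voltage divider: V_A = 38.2 × 1.574/(24.6 + 1.574) = 2.297 V.
Branch current I = V_A/R1 = 2.297/2.16 = 1.063 mA.
(Check via current divider: I_total = 1.459 mA; share G_k/ΣG = 0.7286 → same result.)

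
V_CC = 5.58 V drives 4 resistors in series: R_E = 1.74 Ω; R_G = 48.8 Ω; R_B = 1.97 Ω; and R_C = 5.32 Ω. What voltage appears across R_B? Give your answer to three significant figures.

Total series resistance ΣR = 1.74 + 48.8 + 1.97 + 5.32 = 57.83 Ω.
By the voltage-divider rule, V = 5.58 × 1.970/57.83 = 0.1901 V.

V ≈ 0.190 V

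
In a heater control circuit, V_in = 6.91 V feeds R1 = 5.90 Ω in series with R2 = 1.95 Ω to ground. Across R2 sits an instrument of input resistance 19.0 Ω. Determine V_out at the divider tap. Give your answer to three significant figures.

The load sits in parallel with R2, giving an effective lower resistance R2' = R2·R_L/(R2+R_L) = 1.768 Ω.
Then V_out = V_in · R2'/(R1 + R2') = 6.91 × 1.768/7.668 = 1.594 V.
(Unloaded it would be 1.72 V; the load pulls it down.)

V_out ≈ 1.59 V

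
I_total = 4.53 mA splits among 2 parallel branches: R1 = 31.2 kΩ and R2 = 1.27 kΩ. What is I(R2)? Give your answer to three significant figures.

I ≈ 4.35 mA

With just two branches, the current splits inversely with resistance.
So I = 4.53 × 31.2/32.47 = 4.353 mA.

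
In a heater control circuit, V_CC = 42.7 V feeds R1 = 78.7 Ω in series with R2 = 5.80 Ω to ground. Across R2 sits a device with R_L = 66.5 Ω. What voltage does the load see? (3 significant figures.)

V_out ≈ 2.71 V

The load sits in parallel with R2, giving an effective lower resistance R2' = R2·R_L/(R2+R_L) = 5.335 Ω.
Voltage divider with the loaded lower leg: V_out = 42.7 × 5.335/(78.7 + 5.335) = 42.7 × 0.06348 = 2.711 V.
(Unloaded it would be 2.93 V; the load pulls it down.)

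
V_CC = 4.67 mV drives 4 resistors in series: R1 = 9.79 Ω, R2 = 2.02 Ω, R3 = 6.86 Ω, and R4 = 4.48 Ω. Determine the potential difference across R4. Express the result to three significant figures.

Series total: ΣR = 9.79 + 2.02 + 6.86 + 4.48 = 23.15 Ω.
Voltage divider: V = V_CC · (4.480 / 23.15) = 4.67 × 0.1935 = 0.9037 mV.

V ≈ 0.904 mV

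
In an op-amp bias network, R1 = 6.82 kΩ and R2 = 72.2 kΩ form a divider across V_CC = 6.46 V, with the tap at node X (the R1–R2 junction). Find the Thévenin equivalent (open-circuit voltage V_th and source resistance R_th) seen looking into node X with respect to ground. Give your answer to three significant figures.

V_th ≈ 5.90 V, R_th ≈ 6.23 kΩ

Open-circuit (no load on X): V_th = V_CC · R2/(R1 + R2) = 6.46 × 72.2/(6.820 + 72.2) = 5.902 V.
Looking into X with the source shorted: R_th = R1·R2/(R1+R2) = 6.820 × 72.2/79.02 = 6.231 kΩ.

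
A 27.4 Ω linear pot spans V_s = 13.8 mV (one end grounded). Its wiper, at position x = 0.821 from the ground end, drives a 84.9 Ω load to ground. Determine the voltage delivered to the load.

V_out ≈ 10.8 mV

Lower segment x·R_p = 22.50 Ω; upper segment (1−x)·R_p = 4.905 Ω.
Lower segment in parallel with the load: 22.50 ‖ 84.9 = 17.78 Ω.
V_out = 13.8 × 17.78/(4.905 + 17.78) = 10.82 mV.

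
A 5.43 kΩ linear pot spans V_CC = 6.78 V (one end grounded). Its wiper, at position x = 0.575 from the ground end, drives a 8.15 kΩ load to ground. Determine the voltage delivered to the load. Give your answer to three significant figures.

Split the track: R_lower = x·R_p = 3.122 kΩ, R_upper = (1−x)·R_p = 2.308 kΩ.
R_L loads the lower segment: effective lower R = 2.257 kΩ.
V_out = 6.78 × 2.257/(2.308 + 2.257) = 3.353 V.

V_out ≈ 3.35 V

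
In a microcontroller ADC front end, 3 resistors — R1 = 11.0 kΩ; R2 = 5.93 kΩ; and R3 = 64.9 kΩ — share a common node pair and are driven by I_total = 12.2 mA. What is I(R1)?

I ≈ 4.03 mA

ΣG = 1/11.0 + 1/5.93 + 1/64.9 = 0.2750.
By the current-divider rule, I = I_total · G_k/ΣG = 12.2 × 0.3306 = 4.034 mA.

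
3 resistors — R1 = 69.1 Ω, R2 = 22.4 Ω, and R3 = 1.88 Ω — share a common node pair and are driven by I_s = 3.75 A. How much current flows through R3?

Total conductance ΣG = 1/69.1 + 1/22.4 + 1/1.88 = 0.5910 (units of 1/Ω).
Current divider: I(R3) = I_s · G_k/ΣG = 3.75 × (0.5319/0.5910) = 3.75 × 0.9000 = 3.375 A.

I ≈ 3.37 A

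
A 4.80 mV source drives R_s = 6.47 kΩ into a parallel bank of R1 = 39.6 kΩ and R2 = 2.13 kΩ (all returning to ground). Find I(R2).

Parallel bank: R_p = 1/(1/39.6 + 1/2.13) = 2.021 kΩ.
V_A = 4.80 × 2.021/8.491 = 1.143 mV.
I(R2) = V_A / R2 = 1.143/2.13 = 0.5364 µA.

I ≈ 0.536 µA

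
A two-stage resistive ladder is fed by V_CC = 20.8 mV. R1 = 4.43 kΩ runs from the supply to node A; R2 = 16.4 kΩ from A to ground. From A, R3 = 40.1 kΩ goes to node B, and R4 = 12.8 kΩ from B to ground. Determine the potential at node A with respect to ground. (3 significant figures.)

The second stage (R3 + R4 = 52.90 kΩ) loads node A in parallel with R2.
Effective lower resistance at A: R2 ‖ 52.90 = 12.52 kΩ.
V_A = 20.8 × 12.52/(4.43 + 12.52) = 15.36 mV.

V_A ≈ 15.4 mV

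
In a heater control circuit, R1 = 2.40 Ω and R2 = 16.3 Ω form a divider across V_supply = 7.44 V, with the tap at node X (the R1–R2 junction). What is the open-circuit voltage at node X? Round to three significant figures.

V_th ≈ 6.49 V

V_th is the unloaded tap voltage: V_supply · R2/(R1+R2) = 7.44 × 0.8717 = 6.485 V.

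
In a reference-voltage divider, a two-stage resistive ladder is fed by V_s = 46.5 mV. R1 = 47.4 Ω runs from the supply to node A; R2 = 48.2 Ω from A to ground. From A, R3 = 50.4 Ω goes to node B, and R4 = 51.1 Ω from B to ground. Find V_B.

V_B ≈ 9.55 mV

Node A sees R2 in parallel with the series input of stage 2, R3 + R4 = 101.5 Ω.
R2 ‖ (R3+R4) = 32.68 Ω.
So V_A = 46.5 × 0.4081 = 18.98 mV.
V_B = V_A × 0.5034 = 9.554 mV.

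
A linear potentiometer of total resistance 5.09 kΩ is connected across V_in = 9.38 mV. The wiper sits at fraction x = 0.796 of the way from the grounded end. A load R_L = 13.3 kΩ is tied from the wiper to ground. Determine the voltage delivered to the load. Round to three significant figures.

V_out ≈ 7.03 mV

Lower segment x·R_p = 4.052 kΩ; upper segment (1−x)·R_p = 1.038 kΩ.
R_L loads the lower segment: effective lower R = 3.106 kΩ.
V_out = 9.38 × 3.106/(1.038 + 3.106) = 7.030 mV.
(Unloaded: V_out = x·V_in = 7.47 mV.)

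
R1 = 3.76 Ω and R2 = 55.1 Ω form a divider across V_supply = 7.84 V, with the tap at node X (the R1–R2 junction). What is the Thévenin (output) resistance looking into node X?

R_th ≈ 3.52 Ω

With V_supply suppressed (replaced by a short), R_th = R1 ‖ R2 = (3.760 × 55.1)/(3.760 + 55.1) = 3.520 Ω.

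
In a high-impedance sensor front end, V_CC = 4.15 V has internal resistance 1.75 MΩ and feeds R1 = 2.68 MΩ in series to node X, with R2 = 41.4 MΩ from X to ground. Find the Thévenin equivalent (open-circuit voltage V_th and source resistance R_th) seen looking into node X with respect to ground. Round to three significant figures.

R1' = 1.75 + 2.68 = 4.430 MΩ (source resistance + R1).
With X open, the divider is unloaded: V_th = 4.15 × 41.4/45.83 = 3.749 V.
Zeroing V_CC shorts the top of R1' to ground, so R_th = R1' ‖ R2 = 4.002 MΩ.

V_th ≈ 3.75 V, R_th ≈ 4.00 MΩ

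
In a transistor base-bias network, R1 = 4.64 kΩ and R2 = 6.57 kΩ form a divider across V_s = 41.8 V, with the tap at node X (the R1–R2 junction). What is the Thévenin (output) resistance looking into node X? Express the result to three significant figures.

R_th ≈ 2.72 kΩ

With V_s suppressed (replaced by a short), R_th = R1 ‖ R2 = (4.640 × 6.57)/(4.640 + 6.57) = 2.719 kΩ.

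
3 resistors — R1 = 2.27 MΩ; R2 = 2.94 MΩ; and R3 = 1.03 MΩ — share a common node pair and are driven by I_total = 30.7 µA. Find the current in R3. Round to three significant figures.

ΣG = 1/2.27 + 1/2.94 + 1/1.03 = 1.752.
Current divider: I(R3) = I_total · G_k/ΣG = 30.7 × (0.9709/1.752) = 30.7 × 0.5543 = 17.02 µA.

I ≈ 17.0 µA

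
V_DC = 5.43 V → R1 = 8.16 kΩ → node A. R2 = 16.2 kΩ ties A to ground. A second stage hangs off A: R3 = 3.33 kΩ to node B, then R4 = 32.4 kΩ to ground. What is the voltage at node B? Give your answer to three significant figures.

Looking into the second stage from A: R3 + R4 = 35.73 kΩ appears in parallel with R2.
Effective lower resistance at A: R2 ‖ 35.73 = 11.15 kΩ.
First divider: V_A = V_DC · 11.15/(8.16 + 11.15) = 3.135 V.
Stage 2 is unloaded, so V_B = V_A · R4/(R3+R4) = 3.135 × 32.4/35.73 = 2.843 V.

V_B ≈ 2.84 V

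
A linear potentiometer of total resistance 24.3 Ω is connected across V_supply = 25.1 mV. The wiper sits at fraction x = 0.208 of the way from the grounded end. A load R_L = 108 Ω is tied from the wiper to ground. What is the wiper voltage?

Lower segment x·R_p = 5.054 Ω; upper segment (1−x)·R_p = 19.25 Ω.
(x·R_p) ‖ R_L = 4.828 Ω.
V_out = 25.1 × 4.828/(19.25 + 4.828) = 5.034 mV.

V_out ≈ 5.03 mV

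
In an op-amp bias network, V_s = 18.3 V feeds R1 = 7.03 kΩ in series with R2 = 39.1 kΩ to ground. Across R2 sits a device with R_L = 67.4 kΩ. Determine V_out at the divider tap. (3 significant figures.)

V_out ≈ 14.3 V

First combine the lower leg with the load: R2 ‖ R_L = 24.74 kΩ.
Voltage divider with the loaded lower leg: V_out = 18.3 × 24.74/(7.03 + 24.74) = 18.3 × 0.7788 = 14.25 V.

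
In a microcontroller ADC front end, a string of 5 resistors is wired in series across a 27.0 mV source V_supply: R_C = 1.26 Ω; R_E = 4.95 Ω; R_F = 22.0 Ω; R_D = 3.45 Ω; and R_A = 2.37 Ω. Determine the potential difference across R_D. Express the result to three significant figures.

V ≈ 2.74 mV

Total series resistance ΣR = 1.26 + 4.95 + 22.0 + 3.45 + 2.37 = 34.03 Ω.
Voltage divider: V = V_supply · (3.450 / 34.03) = 27.0 × 0.1014 = 2.737 mV.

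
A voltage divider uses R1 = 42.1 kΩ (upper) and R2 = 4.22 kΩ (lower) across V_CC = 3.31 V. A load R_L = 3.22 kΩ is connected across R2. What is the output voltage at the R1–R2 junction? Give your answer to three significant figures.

R2 ‖ R_L = (4.22 × 3.22)/(4.22 + 3.22) = 1.826 kΩ.
Voltage divider with the loaded lower leg: V_out = 3.31 × 1.826/(42.1 + 1.826) = 3.31 × 0.04158 = 0.1376 V.
(Unloaded it would be 0.302 V; the load pulls it down.)

V_out ≈ 0.138 V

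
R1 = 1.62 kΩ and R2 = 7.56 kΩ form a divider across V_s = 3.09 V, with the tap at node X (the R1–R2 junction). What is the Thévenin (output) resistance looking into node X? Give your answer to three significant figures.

Looking into X with the source shorted: R_th = R1·R2/(R1+R2) = 1.620 × 7.56/9.180 = 1.334 kΩ.

R_th ≈ 1.33 kΩ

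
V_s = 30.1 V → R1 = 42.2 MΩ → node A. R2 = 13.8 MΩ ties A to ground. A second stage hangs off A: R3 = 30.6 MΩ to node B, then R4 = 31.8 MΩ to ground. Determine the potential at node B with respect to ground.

The second stage (R3 + R4 = 62.40 MΩ) loads node A in parallel with R2.
Effective lower resistance at A: R2 ‖ 62.40 = 11.30 MΩ.
So V_A = 30.1 × 0.2112 = 6.358 V.
Then the unloaded second divider: V_B = V_A × R4/(R3+R4) = 6.358 × 0.5096 = 3.240 V.

V_B ≈ 3.24 V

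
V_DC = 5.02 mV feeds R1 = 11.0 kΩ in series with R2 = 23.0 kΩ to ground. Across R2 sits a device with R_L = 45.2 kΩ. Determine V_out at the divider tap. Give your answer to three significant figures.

R2 ‖ R_L = (23.0 × 45.2)/(23.0 + 45.2) = 15.24 kΩ.
Then V_out = V_DC · R2'/(R1 + R2') = 5.02 × 15.24/26.24 = 2.916 mV.

V_out ≈ 2.92 mV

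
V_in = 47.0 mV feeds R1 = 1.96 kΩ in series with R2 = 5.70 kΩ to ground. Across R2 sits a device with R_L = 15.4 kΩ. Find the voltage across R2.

V_out ≈ 31.9 mV

First combine the lower leg with the load: R2 ‖ R_L = 4.160 kΩ.
Voltage divider with the loaded lower leg: V_out = 47.0 × 4.160/(1.96 + 4.160) = 47.0 × 0.6797 = 31.95 mV.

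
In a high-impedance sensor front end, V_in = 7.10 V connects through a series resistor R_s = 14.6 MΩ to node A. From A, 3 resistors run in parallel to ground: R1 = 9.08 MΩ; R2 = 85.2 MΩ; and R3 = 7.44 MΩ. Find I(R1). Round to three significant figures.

I ≈ 0.165 µA

Parallel bank: R_p = 1/(1/9.08 + 1/85.2 + 1/7.44) = 3.902 MΩ.
V_A = 7.10 × 3.902/18.50 = 1.497 V.
Branch current I = V_A/R1 = 1.497/9.08 = 0.1649 µA.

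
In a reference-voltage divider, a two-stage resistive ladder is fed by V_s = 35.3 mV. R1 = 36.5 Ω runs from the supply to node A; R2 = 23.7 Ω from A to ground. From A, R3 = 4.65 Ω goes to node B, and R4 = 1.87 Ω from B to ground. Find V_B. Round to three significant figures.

V_B ≈ 1.24 mV

Node A sees R2 in parallel with the series input of stage 2, R3 + R4 = 6.520 Ω.
R2 ‖ (R3+R4) = 5.113 Ω.
First divider: V_A = V_s · 5.113/(36.5 + 5.113) = 4.338 mV.
Stage 2 is unloaded, so V_B = V_A · R4/(R3+R4) = 4.338 × 1.87/6.520 = 1.244 mV.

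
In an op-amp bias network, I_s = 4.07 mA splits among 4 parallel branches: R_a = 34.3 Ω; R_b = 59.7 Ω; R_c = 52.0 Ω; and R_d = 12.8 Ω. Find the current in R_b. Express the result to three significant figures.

I ≈ 0.476 mA

ΣG = 1/34.3 + 1/59.7 + 1/52.0 + 1/12.8 = 0.1433.
By the current-divider rule, I = I_s · G_k/ΣG = 4.07 × 0.1169 = 0.4759 mA.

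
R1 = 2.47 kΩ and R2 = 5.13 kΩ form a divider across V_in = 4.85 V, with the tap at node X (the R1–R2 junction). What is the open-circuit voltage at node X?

V_th ≈ 3.27 V

Open-circuit (no load on X): V_th = V_in · R2/(R1 + R2) = 4.85 × 5.13/(2.470 + 5.13) = 3.274 V.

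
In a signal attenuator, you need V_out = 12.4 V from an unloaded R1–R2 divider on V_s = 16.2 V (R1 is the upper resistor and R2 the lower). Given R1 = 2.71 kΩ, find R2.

Required fraction k = V_out/V_s = 0.7654.
R2 = R1 · 0.7654/(1 − 0.7654) = 8.843 kΩ.

R2 ≈ 8.84 kΩ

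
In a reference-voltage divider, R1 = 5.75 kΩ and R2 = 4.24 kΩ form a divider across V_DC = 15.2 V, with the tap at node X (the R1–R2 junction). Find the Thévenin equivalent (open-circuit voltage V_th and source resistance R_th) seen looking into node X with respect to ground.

V_th is the unloaded tap voltage: V_DC · R2/(R1+R2) = 15.2 × 0.4244 = 6.451 V.
With V_DC suppressed (replaced by a short), R_th = R1 ‖ R2 = (5.750 × 4.24)/(5.750 + 4.24) = 2.440 kΩ.

V_th ≈ 6.45 V, R_th ≈ 2.44 kΩ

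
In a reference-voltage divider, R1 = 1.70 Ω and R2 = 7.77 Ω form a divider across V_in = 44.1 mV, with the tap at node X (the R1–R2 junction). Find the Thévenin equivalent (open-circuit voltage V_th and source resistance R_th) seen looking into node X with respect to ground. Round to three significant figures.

V_th ≈ 36.2 mV, R_th ≈ 1.39 Ω

V_th is the unloaded tap voltage: V_in · R2/(R1+R2) = 44.1 × 0.8205 = 36.18 mV.
Zeroing V_in shorts the top of R1 to ground, so R_th = R1 ‖ R2 = 1.395 Ω.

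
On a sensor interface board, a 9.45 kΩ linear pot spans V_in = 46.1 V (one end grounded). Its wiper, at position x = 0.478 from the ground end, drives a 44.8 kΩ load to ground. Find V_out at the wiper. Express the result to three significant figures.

Split the track: R_lower = x·R_p = 4.517 kΩ, R_upper = (1−x)·R_p = 4.933 kΩ.
R_L loads the lower segment: effective lower R = 4.103 kΩ.
Loaded-divider output: V_out = 46.1 × 0.4541 = 20.93 V.
(Unloaded: V_out = x·V_in = 22.0 V.)

V_out ≈ 20.9 V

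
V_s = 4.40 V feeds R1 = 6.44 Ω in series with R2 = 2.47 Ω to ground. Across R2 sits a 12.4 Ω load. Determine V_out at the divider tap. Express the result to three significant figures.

R2 ‖ R_L = (2.47 × 12.4)/(2.47 + 12.4) = 2.060 Ω.
Now apply the divider: V_out = 4.40 × 0.2423 = 1.066 V.

V_out ≈ 1.07 V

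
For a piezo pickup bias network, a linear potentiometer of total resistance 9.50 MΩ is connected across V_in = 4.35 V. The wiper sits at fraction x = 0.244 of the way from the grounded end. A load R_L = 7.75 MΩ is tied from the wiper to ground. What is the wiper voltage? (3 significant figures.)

V_out ≈ 0.866 V

Lower segment x·R_p = 2.318 MΩ; upper segment (1−x)·R_p = 7.182 MΩ.
R_L loads the lower segment: effective lower R = 1.784 MΩ.
Then V_out = V_in · 1.784/(7.182 + 1.784) = 0.8657 V.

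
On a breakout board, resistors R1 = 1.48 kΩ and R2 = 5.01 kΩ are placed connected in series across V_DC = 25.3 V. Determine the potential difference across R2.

ΣR = 1.48 + 5.01 = 6.490 kΩ.
Voltage divider: V = V_DC · (5.010 / 6.490) = 25.3 × 0.7720 = 19.53 V.

V ≈ 19.5 V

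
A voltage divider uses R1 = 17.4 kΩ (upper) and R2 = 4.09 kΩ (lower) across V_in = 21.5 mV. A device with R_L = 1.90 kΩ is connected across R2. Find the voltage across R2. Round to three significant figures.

R2 ‖ R_L = (4.09 × 1.90)/(4.09 + 1.90) = 1.297 kΩ.
Voltage divider with the loaded lower leg: V_out = 21.5 × 1.297/(17.4 + 1.297) = 21.5 × 0.06939 = 1.492 mV.
(Unloaded it would be 4.09 mV; the load pulls it down.)

V_out ≈ 1.49 mV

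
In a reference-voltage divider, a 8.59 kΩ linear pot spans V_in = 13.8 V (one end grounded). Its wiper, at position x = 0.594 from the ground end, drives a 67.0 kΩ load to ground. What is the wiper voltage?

Lower segment x·R_p = 5.102 kΩ; upper segment (1−x)·R_p = 3.488 kΩ.
Lower segment in parallel with the load: 5.102 ‖ 67.0 = 4.741 kΩ.
Then V_out = V_in · 4.741/(3.488 + 4.741) = 7.951 V.

V_out ≈ 7.95 V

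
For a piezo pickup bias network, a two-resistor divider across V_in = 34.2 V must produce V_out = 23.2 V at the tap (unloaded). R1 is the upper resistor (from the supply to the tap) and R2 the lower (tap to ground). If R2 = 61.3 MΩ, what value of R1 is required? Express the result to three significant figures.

V_out/V_in = R2/(R1+R2) = 0.6784.
Rearranging, R1 = R2·(1−k)/k = 61.3 × 0.4741 = 29.06 MΩ.

R1 ≈ 29.1 MΩ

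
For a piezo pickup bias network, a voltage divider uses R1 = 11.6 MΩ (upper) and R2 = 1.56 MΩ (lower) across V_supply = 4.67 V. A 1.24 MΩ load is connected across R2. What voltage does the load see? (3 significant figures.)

V_out ≈ 0.262 V

First combine the lower leg with the load: R2 ‖ R_L = 0.6909 MΩ.
Then V_out = V_supply · R2'/(R1 + R2') = 4.67 × 0.6909/12.29 = 0.2625 V.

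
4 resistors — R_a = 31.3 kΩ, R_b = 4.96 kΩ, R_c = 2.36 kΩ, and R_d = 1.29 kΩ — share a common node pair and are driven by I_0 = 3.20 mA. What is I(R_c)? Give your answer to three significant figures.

Conductances: ΣG = 1/31.3 + 1/4.96 + 1/2.36 + 1/1.29 = 1.432 (1/kΩ).
Current divider: I(R_c) = I_0 · G_k/ΣG = 3.20 × (0.4237/1.432) = 3.20 × 0.2958 = 0.9466 mA.

I ≈ 0.947 mA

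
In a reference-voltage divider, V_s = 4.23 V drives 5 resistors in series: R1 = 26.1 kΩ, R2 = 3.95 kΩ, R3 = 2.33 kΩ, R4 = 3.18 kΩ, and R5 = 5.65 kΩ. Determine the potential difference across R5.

Total series resistance ΣR = 26.1 + 3.95 + 2.33 + 3.18 + 5.65 = 41.21 kΩ.
V = V_s · R/ΣR = 4.23 × 0.1371 = 0.5799 V.

V ≈ 0.580 V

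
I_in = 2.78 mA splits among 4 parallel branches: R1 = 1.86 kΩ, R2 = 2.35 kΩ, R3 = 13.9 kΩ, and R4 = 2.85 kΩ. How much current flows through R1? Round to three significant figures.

ΣG = 1/1.86 + 1/2.35 + 1/13.9 + 1/2.85 = 1.386.
R1 takes the fraction G_k/ΣG = 0.5376/1.386 = 0.3879, so I = 2.78 × 0.3879 = 1.078 mA.

I ≈ 1.08 mA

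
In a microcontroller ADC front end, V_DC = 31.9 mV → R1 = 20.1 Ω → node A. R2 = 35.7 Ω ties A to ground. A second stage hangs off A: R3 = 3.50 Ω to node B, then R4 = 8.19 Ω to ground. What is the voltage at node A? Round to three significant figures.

V_A ≈ 9.72 mV

Node A sees R2 in parallel with the series input of stage 2, R3 + R4 = 11.69 Ω.
Effective lower resistance at A: R2 ‖ 11.69 = 8.806 Ω.
First divider: V_A = V_DC · 8.806/(20.1 + 8.806) = 9.718 mV.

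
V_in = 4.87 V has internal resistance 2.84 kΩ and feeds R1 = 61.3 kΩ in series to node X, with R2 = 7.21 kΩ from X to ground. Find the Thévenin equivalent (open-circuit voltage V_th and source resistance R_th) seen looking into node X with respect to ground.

V_th ≈ 0.492 V, R_th ≈ 6.48 kΩ

R1' = 2.84 + 61.3 = 64.14 kΩ (source resistance + R1).
With X open, the divider is unloaded: V_th = 4.87 × 7.21/71.35 = 0.4921 V.
With V_in suppressed (replaced by a short), R_th = R1' ‖ R2 = (64.14 × 7.21)/(64.14 + 7.21) = 6.481 kΩ.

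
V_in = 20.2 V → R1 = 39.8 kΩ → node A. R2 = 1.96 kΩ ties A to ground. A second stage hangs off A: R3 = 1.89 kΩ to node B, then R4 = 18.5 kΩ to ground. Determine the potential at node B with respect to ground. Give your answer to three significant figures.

The second stage (R3 + R4 = 20.39 kΩ) loads node A in parallel with R2.
Effective lower resistance at A: R2 ‖ 20.39 = 1.788 kΩ.
So V_A = 20.2 × 0.04300 = 0.8685 V.
V_B = V_A × 0.9073 = 0.7880 V.

V_B ≈ 0.788 V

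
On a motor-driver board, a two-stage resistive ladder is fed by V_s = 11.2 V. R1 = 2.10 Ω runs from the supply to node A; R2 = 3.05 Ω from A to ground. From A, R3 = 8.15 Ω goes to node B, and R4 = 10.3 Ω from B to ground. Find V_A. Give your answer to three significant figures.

Looking into the second stage from A: R3 + R4 = 18.45 Ω appears in parallel with R2.
R2 ‖ (R3+R4) = 2.617 Ω.
V_A = 11.2 × 2.617/(2.10 + 2.617) = 6.214 V.

V_A ≈ 6.21 V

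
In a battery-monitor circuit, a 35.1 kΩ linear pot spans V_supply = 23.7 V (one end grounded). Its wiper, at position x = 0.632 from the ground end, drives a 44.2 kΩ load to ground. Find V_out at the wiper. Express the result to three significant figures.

V_out ≈ 12.6 V

The pot divides into 12.92 kΩ above the wiper and 22.18 kΩ below.
R_L loads the lower segment: effective lower R = 14.77 kΩ.
Loaded-divider output: V_out = 23.7 × 0.5335 = 12.64 V.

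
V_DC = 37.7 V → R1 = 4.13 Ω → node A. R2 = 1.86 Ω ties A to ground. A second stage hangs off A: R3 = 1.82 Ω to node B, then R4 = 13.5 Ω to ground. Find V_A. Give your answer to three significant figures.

Node A sees R2 in parallel with the series input of stage 2, R3 + R4 = 15.32 Ω.
Effective lower resistance at A: R2 ‖ 15.32 = 1.659 Ω.
First divider: V_A = V_DC · 1.659/(4.13 + 1.659) = 10.80 V.

V_A ≈ 10.8 V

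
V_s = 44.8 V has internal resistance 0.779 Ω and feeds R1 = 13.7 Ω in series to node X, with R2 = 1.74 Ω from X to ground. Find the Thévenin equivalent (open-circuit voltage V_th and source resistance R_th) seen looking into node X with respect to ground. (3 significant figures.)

R1' = 0.779 + 13.7 = 14.48 Ω (source resistance + R1).
With X open, the divider is unloaded: V_th = 44.8 × 1.74/16.22 = 4.806 V.
With V_s suppressed (replaced by a short), R_th = R1' ‖ R2 = (14.48 × 1.74)/(14.48 + 1.74) = 1.553 Ω.

V_th ≈ 4.81 V, R_th ≈ 1.55 Ω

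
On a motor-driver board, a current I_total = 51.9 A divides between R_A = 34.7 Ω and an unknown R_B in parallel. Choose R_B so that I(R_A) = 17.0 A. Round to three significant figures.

In a two-way split, I_A/I_total = R_B/(R_A + R_B).
17.0/51.9 = R_B/(R_A + R_B) → R_B = R_A · (0.3276)/(1 − 0.3276) = 34.7 × 0.4871 = 16.90 Ω.

R_B ≈ 16.9 Ω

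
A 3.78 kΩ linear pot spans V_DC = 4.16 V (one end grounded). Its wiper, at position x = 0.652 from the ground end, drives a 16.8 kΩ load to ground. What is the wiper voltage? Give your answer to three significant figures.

V_out ≈ 2.58 V

Split the track: R_lower = x·R_p = 2.465 kΩ, R_upper = (1−x)·R_p = 1.315 kΩ.
(x·R_p) ‖ R_L = 2.149 kΩ.
Loaded-divider output: V_out = 4.16 × 0.6203 = 2.581 V.
(Unloaded: V_out = x·V_DC = 2.71 V.)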